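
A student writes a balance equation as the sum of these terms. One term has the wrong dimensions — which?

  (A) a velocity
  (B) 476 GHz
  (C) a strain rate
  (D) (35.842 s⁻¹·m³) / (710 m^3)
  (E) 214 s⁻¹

(A)

Work out the base dimensions of each:
  (A) [velocity] = m·s⁻¹
  (B) Hz = s⁻¹
  (C) [strain rate] = s⁻¹
  (D) [m³·s⁻¹] / [m³] = s⁻¹
  (E) s⁻¹
All reduce to s⁻¹ except (A), which is m·s⁻¹.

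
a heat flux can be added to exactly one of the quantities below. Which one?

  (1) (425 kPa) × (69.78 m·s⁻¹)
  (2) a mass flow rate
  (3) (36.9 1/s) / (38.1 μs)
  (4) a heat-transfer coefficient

Reference: [heat flux] = kg·s⁻³.
Each option:
  (1) [kg·m⁻¹·s⁻²] · [m·s⁻¹] = kg·s⁻³  ← same
  (2) [mass flow rate] = kg·s⁻¹
  (3) [s⁻¹] / [s] = s⁻²
  (4) [heat-transfer coefficient] = kg·s⁻³·K⁻¹
Only (1) matches kg·s⁻³.

(1)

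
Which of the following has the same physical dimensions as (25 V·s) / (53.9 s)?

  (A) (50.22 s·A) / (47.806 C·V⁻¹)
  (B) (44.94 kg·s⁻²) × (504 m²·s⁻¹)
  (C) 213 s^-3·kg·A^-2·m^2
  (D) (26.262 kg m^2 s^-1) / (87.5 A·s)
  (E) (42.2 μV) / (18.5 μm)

Reference: [kg·m²·s⁻²·A⁻¹] / [s] = kg·m²·s⁻³·A⁻¹.
Each option:
  (A) [s·A] / [kg⁻¹·m⁻²·s⁴·A²] = kg·m²·s⁻³·A⁻¹  ← same
  (B) [kg·s⁻²] · [m²·s⁻¹] = kg·m²·s⁻³
  (C) kg·m²·s⁻³·A⁻²
  (D) [kg·m²·s⁻¹] / [s·A] = kg·m²·s⁻²·A⁻¹
  (E) [kg·m²·s⁻³·A⁻¹] / [m] = kg·m·s⁻³·A⁻¹
Only (A) matches kg·m²·s⁻³·A⁻¹.

(A)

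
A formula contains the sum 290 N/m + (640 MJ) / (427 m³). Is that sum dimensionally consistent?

Work out the base dimensions of each:
  290 N/m:  N·m⁻¹ = kg·m·s⁻²·m⁻¹ = kg·s⁻²
  (640 MJ) / (427 m³):  [kg·m²·s⁻²] / [m³] = kg·m⁻¹·s⁻²
kg·s⁻² ≠ kg·m⁻¹·s⁻², so they cannot be added.

No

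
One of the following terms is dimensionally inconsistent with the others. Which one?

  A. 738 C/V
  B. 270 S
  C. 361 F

B.

Dimensions:
  A. C·V⁻¹ = s·A·(J·C⁻¹)⁻¹ = kg⁻¹·m⁻²·s⁴·A²
  B. S = Ω⁻¹ = kg⁻¹·m⁻²·s³·A²
  C. F = C·V⁻¹ = kg⁻¹·m⁻²·s⁴·A²
All reduce to kg⁻¹·m⁻²·s⁴·A² except B., which is kg⁻¹·m⁻²·s³·A².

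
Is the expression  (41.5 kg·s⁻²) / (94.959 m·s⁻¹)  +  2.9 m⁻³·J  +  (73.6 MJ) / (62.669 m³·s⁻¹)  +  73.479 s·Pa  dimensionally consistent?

No

In SI base units:
  (41.5 kg·s⁻²) / (94.959 m·s⁻¹):  [kg·s⁻²] / [m·s⁻¹] = kg·m⁻¹·s⁻¹
  2.9 m⁻³·J:  J·m⁻³ = N·m·m⁻³ = kg·m⁻¹·s⁻²
  (73.6 MJ) / (62.669 m³·s⁻¹):  [kg·m²·s⁻²] / [m³·s⁻¹] = kg·m⁻¹·s⁻¹
  73.479 s·Pa:  Pa·s = N·m⁻²·s = kg·m⁻¹·s⁻¹
The terms do not share a single dimension (kg·m⁻¹·s⁻² vs kg·m⁻¹·s⁻¹).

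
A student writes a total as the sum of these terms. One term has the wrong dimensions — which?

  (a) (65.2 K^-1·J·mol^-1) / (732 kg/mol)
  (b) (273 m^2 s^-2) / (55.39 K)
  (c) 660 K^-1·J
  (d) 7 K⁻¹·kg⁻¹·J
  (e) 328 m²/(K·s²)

In SI base units:
  (a) [kg·m²·s⁻²·K⁻¹·mol⁻¹] / [kg·mol⁻¹] = m²·s⁻²·K⁻¹
  (b) [m²·s⁻²] / [K] = m²·s⁻²·K⁻¹
  (c) J·K⁻¹ = N·m·K⁻¹ = kg·m²·s⁻²·K⁻¹
  (d) J·kg⁻¹·K⁻¹ = N·m·kg⁻¹·K⁻¹ = m²·s⁻²·K⁻¹
  (e) m²·s⁻²·K⁻¹
All reduce to m²·s⁻²·K⁻¹ except (c), which is kg·m²·s⁻²·K⁻¹.

(c)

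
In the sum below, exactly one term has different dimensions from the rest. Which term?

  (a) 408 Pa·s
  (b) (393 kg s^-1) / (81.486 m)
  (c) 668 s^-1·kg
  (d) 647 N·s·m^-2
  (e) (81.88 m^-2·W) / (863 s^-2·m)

Expand each in SI base units:
  (a) Pa·s = N·m⁻²·s = kg·m⁻¹·s⁻¹
  (b) [kg·s⁻¹] / [m] = kg·m⁻¹·s⁻¹
  (c) kg·s⁻¹
  (d) N·s·m⁻² = kg·m·s⁻²·s·m⁻² = kg·m⁻¹·s⁻¹
  (e) [kg·s⁻³] / [m·s⁻²] = kg·m⁻¹·s⁻¹
All reduce to kg·m⁻¹·s⁻¹ except (c), which is kg·s⁻¹.

(c)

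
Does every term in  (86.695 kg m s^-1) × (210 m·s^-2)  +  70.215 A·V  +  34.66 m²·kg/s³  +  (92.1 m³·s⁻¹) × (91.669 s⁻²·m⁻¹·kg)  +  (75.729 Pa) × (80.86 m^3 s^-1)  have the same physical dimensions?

Expand each in SI base units:
  (86.695 kg m s^-1) × (210 m·s^-2):  [kg·m·s⁻¹] · [m·s⁻²] = kg·m²·s⁻³
  70.215 A·V:  V·A = J·C⁻¹·A = kg·m²·s⁻³
  34.66 m²·kg/s³:  kg·m²·s⁻³
  (92.1 m³·s⁻¹) × (91.669 s⁻²·m⁻¹·kg):  [m³·s⁻¹] · [kg·m⁻¹·s⁻²] = kg·m²·s⁻³
  (75.729 Pa) × (80.86 m^3 s^-1):  [kg·m⁻¹·s⁻²] · [m³·s⁻¹] = kg·m²·s⁻³
Every term reduces to kg·m²·s⁻³.

Yes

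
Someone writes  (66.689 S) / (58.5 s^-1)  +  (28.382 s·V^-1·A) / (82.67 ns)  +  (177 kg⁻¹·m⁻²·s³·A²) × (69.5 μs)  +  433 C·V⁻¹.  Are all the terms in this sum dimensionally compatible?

No

Dimensions:
  (66.689 S) / (58.5 s^-1):  [kg⁻¹·m⁻²·s³·A²] / [s⁻¹] = kg⁻¹·m⁻²·s⁴·A²
  (28.382 s·V^-1·A) / (82.67 ns):  [kg⁻¹·m⁻²·s⁴·A²] / [s] = kg⁻¹·m⁻²·s³·A²
  (177 kg⁻¹·m⁻²·s³·A²) × (69.5 μs):  [kg⁻¹·m⁻²·s³·A²] · [s] = kg⁻¹·m⁻²·s⁴·A²
  433 C·V⁻¹:  C·V⁻¹ = s·A·(J·C⁻¹)⁻¹ = kg⁻¹·m⁻²·s⁴·A²
The terms do not share a single dimension (kg⁻¹·m⁻²·s³·A² vs kg⁻¹·m⁻²·s⁴·A²).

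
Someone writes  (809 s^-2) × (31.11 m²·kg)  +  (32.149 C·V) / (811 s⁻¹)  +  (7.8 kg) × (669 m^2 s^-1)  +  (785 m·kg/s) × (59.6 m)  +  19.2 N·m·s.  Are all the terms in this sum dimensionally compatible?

No

Dimensions:
  (809 s^-2) × (31.11 m²·kg):  [s⁻²] · [kg·m²] = kg·m²·s⁻²
  (32.149 C·V) / (811 s⁻¹):  [kg·m²·s⁻²] / [s⁻¹] = kg·m²·s⁻¹
  (7.8 kg) × (669 m^2 s^-1):  [kg] · [m²·s⁻¹] = kg·m²·s⁻¹
  (785 m·kg/s) × (59.6 m):  [kg·m·s⁻¹] · [m] = kg·m²·s⁻¹
  19.2 N·m·s:  N·m·s = kg·m·s⁻²·m·s = kg·m²·s⁻¹
The terms do not share a single dimension (kg·m²·s⁻² vs kg·m²·s⁻¹).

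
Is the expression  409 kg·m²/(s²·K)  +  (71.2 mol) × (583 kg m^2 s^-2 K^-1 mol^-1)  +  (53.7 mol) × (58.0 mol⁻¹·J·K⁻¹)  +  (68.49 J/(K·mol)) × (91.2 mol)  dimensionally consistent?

In SI base units:
  409 kg·m²/(s²·K):  kg·m²·s⁻²·K⁻¹
  (71.2 mol) × (583 kg m^2 s^-2 K^-1 mol^-1):  [mol] · [kg·m²·s⁻²·K⁻¹·mol⁻¹] = kg·m²·s⁻²·K⁻¹
  (53.7 mol) × (58.0 mol⁻¹·J·K⁻¹):  [mol] · [kg·m²·s⁻²·K⁻¹·mol⁻¹] = kg·m²·s⁻²·K⁻¹
  (68.49 J/(K·mol)) × (91.2 mol):  [kg·m²·s⁻²·K⁻¹·mol⁻¹] · [mol] = kg·m²·s⁻²·K⁻¹
Every term reduces to kg·m²·s⁻²·K⁻¹.

Yes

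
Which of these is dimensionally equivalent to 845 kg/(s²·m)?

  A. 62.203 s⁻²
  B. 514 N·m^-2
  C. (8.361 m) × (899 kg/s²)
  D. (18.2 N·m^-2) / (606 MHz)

Reference: kg·m⁻¹·s⁻².
Each option:
  A. s⁻²
  B. N·m⁻² = kg·m·s⁻²·m⁻² = kg·m⁻¹·s⁻²  ← same
  C. [m] · [kg·s⁻²] = kg·m·s⁻²
  D. [kg·m⁻¹·s⁻²] / [s⁻¹] = kg·m⁻¹·s⁻¹
Only B. matches kg·m⁻¹·s⁻².

B.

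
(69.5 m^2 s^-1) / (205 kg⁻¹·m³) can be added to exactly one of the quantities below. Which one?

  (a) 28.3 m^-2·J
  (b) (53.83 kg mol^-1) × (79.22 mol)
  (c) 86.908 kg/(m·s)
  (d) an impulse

Reference: [m²·s⁻¹] / [kg⁻¹·m³] = kg·m⁻¹·s⁻¹.
Each option:
  (a) J·m⁻² = N·m·m⁻² = kg·s⁻²
  (b) [kg·mol⁻¹] · [mol] = kg
  (c) kg·m⁻¹·s⁻¹  ← same
  (d) [impulse] = kg·m·s⁻¹
Only (c) matches kg·m⁻¹·s⁻¹.

(c)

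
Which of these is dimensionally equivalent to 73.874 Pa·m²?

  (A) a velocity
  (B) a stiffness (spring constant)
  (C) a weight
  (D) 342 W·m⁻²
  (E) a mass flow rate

(C)

Reference: Pa·m² = N·m⁻²·m² = kg·m·s⁻².
Each option:
  (A) [velocity] = m·s⁻¹
  (B) [stiffness (spring constant)] = kg·s⁻²
  (C) [weight] = kg·m·s⁻²  ← same
  (D) W·m⁻² = J·s⁻¹·m⁻² = kg·s⁻³
  (E) [mass flow rate] = kg·s⁻¹
Only (C) matches kg·m·s⁻².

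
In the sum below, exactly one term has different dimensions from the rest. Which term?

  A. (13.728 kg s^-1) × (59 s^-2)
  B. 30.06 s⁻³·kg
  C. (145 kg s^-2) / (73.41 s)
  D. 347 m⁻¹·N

D.

Dimensions:
  A. [kg·s⁻¹] · [s⁻²] = kg·s⁻³
  B. kg·s⁻³
  C. [kg·s⁻²] / [s] = kg·s⁻³
  D. N·m⁻¹ = kg·m·s⁻²·m⁻¹ = kg·s⁻²
All reduce to kg·s⁻³ except D., which is kg·s⁻².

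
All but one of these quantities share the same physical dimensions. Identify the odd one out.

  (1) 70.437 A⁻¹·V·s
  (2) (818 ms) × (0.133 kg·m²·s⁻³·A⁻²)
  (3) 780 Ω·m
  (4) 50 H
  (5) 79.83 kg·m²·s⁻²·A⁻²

(3)

Dimensions:
  (1) V·s·A⁻¹ = J·C⁻¹·s·A⁻¹ = kg·m²·s⁻²·A⁻²
  (2) [s] · [kg·m²·s⁻³·A⁻²] = kg·m²·s⁻²·A⁻²
  (3) Ω·m = V·A⁻¹·m = kg·m³·s⁻³·A⁻²
  (4) H = V·s·A⁻¹ = kg·m²·s⁻²·A⁻²
  (5) kg·m²·s⁻²·A⁻²
All reduce to kg·m²·s⁻²·A⁻² except (3), which is kg·m³·s⁻³·A⁻².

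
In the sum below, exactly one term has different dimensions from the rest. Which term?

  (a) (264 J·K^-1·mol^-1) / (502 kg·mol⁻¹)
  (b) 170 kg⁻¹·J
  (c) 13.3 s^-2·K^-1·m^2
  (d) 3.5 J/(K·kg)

Work out the base dimensions of each:
  (a) [kg·m²·s⁻²·K⁻¹·mol⁻¹] / [kg·mol⁻¹] = m²·s⁻²·K⁻¹
  (b) J·kg⁻¹ = N·m·kg⁻¹ = m²·s⁻²
  (c) m²·s⁻²·K⁻¹
  (d) J·kg⁻¹·K⁻¹ = N·m·kg⁻¹·K⁻¹ = m²·s⁻²·K⁻¹
All reduce to m²·s⁻²·K⁻¹ except (b), which is m²·s⁻².

(b)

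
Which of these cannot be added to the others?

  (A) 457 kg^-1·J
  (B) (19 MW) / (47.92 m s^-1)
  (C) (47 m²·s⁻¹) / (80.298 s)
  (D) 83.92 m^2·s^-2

(B)

Reduce each to base SI dimensions:
  (A) J·kg⁻¹ = N·m·kg⁻¹ = m²·s⁻²
  (B) [kg·m²·s⁻³] / [m·s⁻¹] = kg·m·s⁻²
  (C) [m²·s⁻¹] / [s] = m²·s⁻²
  (D) m²·s⁻²
All reduce to m²·s⁻² except (B), which is kg·m·s⁻².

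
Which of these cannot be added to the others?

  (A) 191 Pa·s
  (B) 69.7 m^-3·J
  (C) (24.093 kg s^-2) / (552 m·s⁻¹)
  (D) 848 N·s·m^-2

(B)

Reduce each to base SI dimensions:
  (A) Pa·s = N·m⁻²·s = kg·m⁻¹·s⁻¹
  (B) J·m⁻³ = N·m·m⁻³ = kg·m⁻¹·s⁻²
  (C) [kg·s⁻²] / [m·s⁻¹] = kg·m⁻¹·s⁻¹
  (D) N·s·m⁻² = kg·m·s⁻²·s·m⁻² = kg·m⁻¹·s⁻¹
All reduce to kg·m⁻¹·s⁻¹ except (B), which is kg·m⁻¹·s⁻².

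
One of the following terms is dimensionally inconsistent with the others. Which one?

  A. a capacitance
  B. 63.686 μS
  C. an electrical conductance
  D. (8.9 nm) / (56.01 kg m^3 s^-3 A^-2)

A.

In SI base units:
  A. [capacitance] = kg⁻¹·m⁻²·s⁴·A²
  B. S = Ω⁻¹ = kg⁻¹·m⁻²·s³·A²
  C. [electrical conductance] = kg⁻¹·m⁻²·s³·A²
  D. [m] / [kg·m³·s⁻³·A⁻²] = kg⁻¹·m⁻²·s³·A²
All reduce to kg⁻¹·m⁻²·s³·A² except A., which is kg⁻¹·m⁻²·s⁴·A².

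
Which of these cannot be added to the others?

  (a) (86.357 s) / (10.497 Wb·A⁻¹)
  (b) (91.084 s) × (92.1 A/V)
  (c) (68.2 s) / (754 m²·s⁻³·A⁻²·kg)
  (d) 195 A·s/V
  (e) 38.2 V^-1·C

Expand each in SI base units:
  (a) [s] / [kg·m²·s⁻²·A⁻²] = kg⁻¹·m⁻²·s³·A²
  (b) [s] · [kg⁻¹·m⁻²·s³·A²] = kg⁻¹·m⁻²·s⁴·A²
  (c) [s] / [kg·m²·s⁻³·A⁻²] = kg⁻¹·m⁻²·s⁴·A²
  (d) A·s·V⁻¹ = A·s·(J·C⁻¹)⁻¹ = kg⁻¹·m⁻²·s⁴·A²
  (e) C·V⁻¹ = s·A·(J·C⁻¹)⁻¹ = kg⁻¹·m⁻²·s⁴·A²
All reduce to kg⁻¹·m⁻²·s⁴·A² except (a), which is kg⁻¹·m⁻²·s³·A².

(a)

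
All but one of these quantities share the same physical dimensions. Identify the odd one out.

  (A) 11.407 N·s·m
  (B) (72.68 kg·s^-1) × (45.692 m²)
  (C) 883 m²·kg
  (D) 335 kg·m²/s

In SI base units:
  (A) N·m·s = kg·m·s⁻²·m·s = kg·m²·s⁻¹
  (B) [kg·s⁻¹] · [m²] = kg·m²·s⁻¹
  (C) kg·m²
  (D) kg·m²·s⁻¹
All reduce to kg·m²·s⁻¹ except (C), which is kg·m².

(C)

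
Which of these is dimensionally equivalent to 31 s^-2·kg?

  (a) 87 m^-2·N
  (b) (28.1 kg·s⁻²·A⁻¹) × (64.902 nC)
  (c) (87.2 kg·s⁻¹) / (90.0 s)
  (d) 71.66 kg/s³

Reference: kg·s⁻².
Each option:
  (a) N·m⁻² = kg·m·s⁻²·m⁻² = kg·m⁻¹·s⁻²
  (b) [kg·s⁻²·A⁻¹] · [s·A] = kg·s⁻¹
  (c) [kg·s⁻¹] / [s] = kg·s⁻²  ← same
  (d) kg·s⁻³
Only (c) matches kg·s⁻².

(c)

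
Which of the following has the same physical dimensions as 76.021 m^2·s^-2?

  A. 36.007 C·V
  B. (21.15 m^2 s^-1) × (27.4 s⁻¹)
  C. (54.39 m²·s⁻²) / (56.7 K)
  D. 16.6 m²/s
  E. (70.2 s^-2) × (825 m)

B.

Reference: m²·s⁻².
Each option:
  A. C·V = s·A·J·C⁻¹ = kg·m²·s⁻²
  B. [m²·s⁻¹] · [s⁻¹] = m²·s⁻²  ← same
  C. [m²·s⁻²] / [K] = m²·s⁻²·K⁻¹
  D. m²·s⁻¹
  E. [s⁻²] · [m] = m·s⁻²
Only B. matches m²·s⁻².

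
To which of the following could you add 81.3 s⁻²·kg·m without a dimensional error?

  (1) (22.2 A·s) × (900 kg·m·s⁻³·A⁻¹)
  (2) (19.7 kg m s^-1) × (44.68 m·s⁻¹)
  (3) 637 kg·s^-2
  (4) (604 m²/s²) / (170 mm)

Reference: kg·m·s⁻².
Each option:
  (1) [s·A] · [kg·m·s⁻³·A⁻¹] = kg·m·s⁻²  ← same
  (2) [kg·m·s⁻¹] · [m·s⁻¹] = kg·m²·s⁻²
  (3) kg·s⁻²
  (4) [m²·s⁻²] / [m] = m·s⁻²
Only (1) matches kg·m·s⁻².

(1)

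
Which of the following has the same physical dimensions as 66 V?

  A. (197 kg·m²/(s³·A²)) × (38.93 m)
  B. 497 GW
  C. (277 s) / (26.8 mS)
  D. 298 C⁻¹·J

Reference: V = J·C⁻¹ = kg·m²·s⁻³·A⁻¹.
Each option:
  A. [kg·m²·s⁻³·A⁻²] · [m] = kg·m³·s⁻³·A⁻²
  B. W = J·s⁻¹ = kg·m²·s⁻³
  C. [s] / [kg⁻¹·m⁻²·s³·A²] = kg·m²·s⁻²·A⁻²
  D. J·C⁻¹ = N·m·(s·A)⁻¹ = kg·m²·s⁻³·A⁻¹  ← same
Only D. matches kg·m²·s⁻³·A⁻¹.

D.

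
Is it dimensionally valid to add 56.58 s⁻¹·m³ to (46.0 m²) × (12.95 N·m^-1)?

Reduce each to base SI dimensions:
  56.58 s⁻¹·m³:  m³·s⁻¹
  (46.0 m²) × (12.95 N·m^-1):  [m²] · [kg·s⁻²] = kg·m²·s⁻²
m³·s⁻¹ ≠ kg·m²·s⁻², so they cannot be added.

No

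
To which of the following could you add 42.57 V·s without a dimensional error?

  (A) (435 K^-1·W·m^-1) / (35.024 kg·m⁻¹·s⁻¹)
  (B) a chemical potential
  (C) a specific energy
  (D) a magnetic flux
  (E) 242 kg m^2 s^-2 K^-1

(D)

Reference: V·s = J·C⁻¹·s = kg·m²·s⁻²·A⁻¹.
Each option:
  (A) [kg·m·s⁻³·K⁻¹] / [kg·m⁻¹·s⁻¹] = m²·s⁻²·K⁻¹
  (B) [chemical potential] = kg·m²·s⁻²·mol⁻¹
  (C) [specific energy] = m²·s⁻²
  (D) [magnetic flux] = kg·m²·s⁻²·A⁻¹  ← same
  (E) kg·m²·s⁻²·K⁻¹
Only (D) matches kg·m²·s⁻²·A⁻¹.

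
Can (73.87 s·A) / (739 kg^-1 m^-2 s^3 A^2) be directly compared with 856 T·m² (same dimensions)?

Yes

Dimensions:
  (73.87 s·A) / (739 kg^-1 m^-2 s^3 A^2):  [s·A] / [kg⁻¹·m⁻²·s³·A²] = kg·m²·s⁻²·A⁻¹
  856 T·m²:  T·m² = Wb·m⁻²·m² = kg·m²·s⁻²·A⁻¹
Both are kg·m²·s⁻²·A⁻¹, so they have the same dimensions and can be added.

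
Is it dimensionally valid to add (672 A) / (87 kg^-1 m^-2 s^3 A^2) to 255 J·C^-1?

In SI base units:
  (672 A) / (87 kg^-1 m^-2 s^3 A^2):  [A] / [kg⁻¹·m⁻²·s³·A²] = kg·m²·s⁻³·A⁻¹
  255 J·C^-1:  J·C⁻¹ = N·m·(s·A)⁻¹ = kg·m²·s⁻³·A⁻¹
Both are kg·m²·s⁻³·A⁻¹, so they have the same dimensions and can be added.

Yes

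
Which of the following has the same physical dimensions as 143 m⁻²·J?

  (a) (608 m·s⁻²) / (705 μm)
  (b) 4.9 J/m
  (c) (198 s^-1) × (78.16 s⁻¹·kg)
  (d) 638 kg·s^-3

Reference: J·m⁻² = N·m·m⁻² = kg·s⁻².
Each option:
  (a) [m·s⁻²] / [m] = s⁻²
  (b) J·m⁻¹ = N·m·m⁻¹ = kg·m·s⁻²
  (c) [s⁻¹] · [kg·s⁻¹] = kg·s⁻²  ← same
  (d) kg·s⁻³
Only (c) matches kg·s⁻².

(c)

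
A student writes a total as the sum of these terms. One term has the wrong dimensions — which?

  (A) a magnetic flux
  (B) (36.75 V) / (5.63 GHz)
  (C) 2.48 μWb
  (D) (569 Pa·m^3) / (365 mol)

Reduce each to base SI dimensions:
  (A) [magnetic flux] = kg·m²·s⁻²·A⁻¹
  (B) [kg·m²·s⁻³·A⁻¹] / [s⁻¹] = kg·m²·s⁻²·A⁻¹
  (C) Wb = V·s = kg·m²·s⁻²·A⁻¹
  (D) [kg·m²·s⁻²] / [mol] = kg·m²·s⁻²·mol⁻¹
All reduce to kg·m²·s⁻²·A⁻¹ except (D), which is kg·m²·s⁻²·mol⁻¹.

(D)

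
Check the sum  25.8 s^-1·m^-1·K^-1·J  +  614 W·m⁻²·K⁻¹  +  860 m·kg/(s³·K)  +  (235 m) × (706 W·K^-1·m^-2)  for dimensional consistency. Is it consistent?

No

In SI base units:
  25.8 s^-1·m^-1·K^-1·J:  J·s⁻¹·m⁻¹·K⁻¹ = N·m·s⁻¹·m⁻¹·K⁻¹ = kg·m·s⁻³·K⁻¹
  614 W·m⁻²·K⁻¹:  W·m⁻²·K⁻¹ = J·s⁻¹·m⁻²·K⁻¹ = kg·s⁻³·K⁻¹
  860 m·kg/(s³·K):  kg·m·s⁻³·K⁻¹
  (235 m) × (706 W·K^-1·m^-2):  [m] · [kg·s⁻³·K⁻¹] = kg·m·s⁻³·K⁻¹
The terms do not share a single dimension (kg·m·s⁻³·K⁻¹ vs kg·s⁻³·K⁻¹).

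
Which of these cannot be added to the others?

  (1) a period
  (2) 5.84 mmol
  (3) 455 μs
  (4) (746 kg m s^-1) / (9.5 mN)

(2)

Expand each in SI base units:
  (1) [period] = s
  (2) mol
  (3) s
  (4) [kg·m·s⁻¹] / [kg·m·s⁻²] = s
All reduce to s except (2), which is mol.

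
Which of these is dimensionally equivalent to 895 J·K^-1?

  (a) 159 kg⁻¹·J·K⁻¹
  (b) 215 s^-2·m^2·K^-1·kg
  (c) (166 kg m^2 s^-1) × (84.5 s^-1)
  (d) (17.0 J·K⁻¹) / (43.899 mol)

Reference: J·K⁻¹ = N·m·K⁻¹ = kg·m²·s⁻²·K⁻¹.
Each option:
  (a) J·kg⁻¹·K⁻¹ = N·m·kg⁻¹·K⁻¹ = m²·s⁻²·K⁻¹
  (b) kg·m²·s⁻²·K⁻¹  ← same
  (c) [kg·m²·s⁻¹] · [s⁻¹] = kg·m²·s⁻²
  (d) [kg·m²·s⁻²·K⁻¹] / [mol] = kg·m²·s⁻²·K⁻¹·mol⁻¹
Only (b) matches kg·m²·s⁻²·K⁻¹.

(b)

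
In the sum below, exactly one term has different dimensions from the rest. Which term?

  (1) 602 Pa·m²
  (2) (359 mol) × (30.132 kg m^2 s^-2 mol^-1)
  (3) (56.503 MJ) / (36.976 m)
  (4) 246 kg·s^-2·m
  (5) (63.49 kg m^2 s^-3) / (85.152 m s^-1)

Reduce each to base SI dimensions:
  (1) Pa·m² = N·m⁻²·m² = kg·m·s⁻²
  (2) [mol] · [kg·m²·s⁻²·mol⁻¹] = kg·m²·s⁻²
  (3) [kg·m²·s⁻²] / [m] = kg·m·s⁻²
  (4) kg·m·s⁻²
  (5) [kg·m²·s⁻³] / [m·s⁻¹] = kg·m·s⁻²
All reduce to kg·m·s⁻² except (2), which is kg·m²·s⁻².

(2)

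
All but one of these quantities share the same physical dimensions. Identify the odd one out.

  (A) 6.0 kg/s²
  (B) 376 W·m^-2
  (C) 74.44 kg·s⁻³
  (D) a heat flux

(A)

Work out the base dimensions of each:
  (A) kg·s⁻²
  (B) W·m⁻² = J·s⁻¹·m⁻² = kg·s⁻³
  (C) kg·s⁻³
  (D) [heat flux] = kg·s⁻³
All reduce to kg·s⁻³ except (A), which is kg·s⁻².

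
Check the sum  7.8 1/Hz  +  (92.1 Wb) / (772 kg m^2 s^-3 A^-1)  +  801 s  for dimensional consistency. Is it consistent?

Yes

In SI base units:
  7.8 1/Hz:  Hz⁻¹ = (s⁻¹)⁻¹ = s
  (92.1 Wb) / (772 kg m^2 s^-3 A^-1):  [kg·m²·s⁻²·A⁻¹] / [kg·m²·s⁻³·A⁻¹] = s
  801 s:  s
Every term reduces to s.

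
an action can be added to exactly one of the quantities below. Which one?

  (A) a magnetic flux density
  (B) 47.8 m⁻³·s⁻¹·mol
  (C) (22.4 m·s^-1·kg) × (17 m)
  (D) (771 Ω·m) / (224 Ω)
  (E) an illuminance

Reference: [action] = kg·m²·s⁻¹.
Each option:
  (A) [magnetic flux density] = kg·s⁻²·A⁻¹
  (B) m⁻³·s⁻¹·mol
  (C) [kg·m·s⁻¹] · [m] = kg·m²·s⁻¹  ← same
  (D) [kg·m³·s⁻³·A⁻²] / [kg·m²·s⁻³·A⁻²] = m
  (E) [illuminance] = m⁻²·cd
Only (C) matches kg·m²·s⁻¹.

(C)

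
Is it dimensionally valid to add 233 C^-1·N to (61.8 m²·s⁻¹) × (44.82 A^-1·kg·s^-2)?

No

Reduce each to base SI dimensions:
  233 C^-1·N:  N·C⁻¹ = kg·m·s⁻²·(s·A)⁻¹ = kg·m·s⁻³·A⁻¹
  (61.8 m²·s⁻¹) × (44.82 A^-1·kg·s^-2):  [m²·s⁻¹] · [kg·s⁻²·A⁻¹] = kg·m²·s⁻³·A⁻¹
kg·m·s⁻³·A⁻¹ ≠ kg·m²·s⁻³·A⁻¹, so they cannot be added.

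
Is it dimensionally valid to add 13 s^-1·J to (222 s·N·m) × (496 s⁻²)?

Reduce each to base SI dimensions:
  13 s^-1·J:  J·s⁻¹ = N·m·s⁻¹ = kg·m²·s⁻³
  (222 s·N·m) × (496 s⁻²):  [kg·m²·s⁻¹] · [s⁻²] = kg·m²·s⁻³
Both are kg·m²·s⁻³, so they have the same dimensions and can be added.

Yes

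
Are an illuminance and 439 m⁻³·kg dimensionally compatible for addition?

In SI base units:
  an illuminance:  [illuminance] = m⁻²·cd
  439 m⁻³·kg:  kg·m⁻³
m⁻²·cd ≠ kg·m⁻³, so they cannot be added.

No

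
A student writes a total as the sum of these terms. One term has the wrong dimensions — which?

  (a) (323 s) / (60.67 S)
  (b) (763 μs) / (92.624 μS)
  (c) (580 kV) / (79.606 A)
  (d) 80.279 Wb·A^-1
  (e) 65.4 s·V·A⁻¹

In SI base units:
  (a) [s] / [kg⁻¹·m⁻²·s³·A²] = kg·m²·s⁻²·A⁻²
  (b) [s] / [kg⁻¹·m⁻²·s³·A²] = kg·m²·s⁻²·A⁻²
  (c) [kg·m²·s⁻³·A⁻¹] / [A] = kg·m²·s⁻³·A⁻²
  (d) Wb·A⁻¹ = V·s·A⁻¹ = kg·m²·s⁻²·A⁻²
  (e) V·s·A⁻¹ = J·C⁻¹·s·A⁻¹ = kg·m²·s⁻²·A⁻²
All reduce to kg·m²·s⁻²·A⁻² except (c), which is kg·m²·s⁻³·A⁻².

(c)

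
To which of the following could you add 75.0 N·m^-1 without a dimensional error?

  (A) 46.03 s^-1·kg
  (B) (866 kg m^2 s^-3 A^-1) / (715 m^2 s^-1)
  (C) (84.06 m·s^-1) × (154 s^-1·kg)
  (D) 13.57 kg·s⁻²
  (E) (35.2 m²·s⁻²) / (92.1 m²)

Reference: N·m⁻¹ = kg·m·s⁻²·m⁻¹ = kg·s⁻².
Each option:
  (A) kg·s⁻¹
  (B) [kg·m²·s⁻³·A⁻¹] / [m²·s⁻¹] = kg·s⁻²·A⁻¹
  (C) [m·s⁻¹] · [kg·s⁻¹] = kg·m·s⁻²
  (D) kg·s⁻²  ← same
  (E) [m²·s⁻²] / [m²] = s⁻²
Only (D) matches kg·s⁻².

(D)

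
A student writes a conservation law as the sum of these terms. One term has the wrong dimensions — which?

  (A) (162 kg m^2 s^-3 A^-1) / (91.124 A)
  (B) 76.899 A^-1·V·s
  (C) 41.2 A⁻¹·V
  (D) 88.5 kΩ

(B)

Reduce each to base SI dimensions:
  (A) [kg·m²·s⁻³·A⁻¹] / [A] = kg·m²·s⁻³·A⁻²
  (B) V·s·A⁻¹ = J·C⁻¹·s·A⁻¹ = kg·m²·s⁻²·A⁻²
  (C) V·A⁻¹ = J·C⁻¹·A⁻¹ = kg·m²·s⁻³·A⁻²
  (D) Ω = V·A⁻¹ = kg·m²·s⁻³·A⁻²
All reduce to kg·m²·s⁻³·A⁻² except (B), which is kg·m²·s⁻²·A⁻².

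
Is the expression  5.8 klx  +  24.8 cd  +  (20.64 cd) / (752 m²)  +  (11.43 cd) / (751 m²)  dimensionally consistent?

Dimensions:
  5.8 klx:  lx = lm·m⁻² = m⁻²·cd
  24.8 cd:  cd
  (20.64 cd) / (752 m²):  [cd] / [m²] = m⁻²·cd
  (11.43 cd) / (751 m²):  [cd] / [m²] = m⁻²·cd
The terms do not share a single dimension (cd vs m⁻²·cd).

No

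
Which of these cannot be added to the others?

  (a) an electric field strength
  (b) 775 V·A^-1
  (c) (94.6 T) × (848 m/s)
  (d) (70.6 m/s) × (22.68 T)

In SI base units:
  (a) [electric field strength] = kg·m·s⁻³·A⁻¹
  (b) V·A⁻¹ = J·C⁻¹·A⁻¹ = kg·m²·s⁻³·A⁻²
  (c) [kg·s⁻²·A⁻¹] · [m·s⁻¹] = kg·m·s⁻³·A⁻¹
  (d) [m·s⁻¹] · [kg·s⁻²·A⁻¹] = kg·m·s⁻³·A⁻¹
All reduce to kg·m·s⁻³·A⁻¹ except (b), which is kg·m²·s⁻³·A⁻².

(b)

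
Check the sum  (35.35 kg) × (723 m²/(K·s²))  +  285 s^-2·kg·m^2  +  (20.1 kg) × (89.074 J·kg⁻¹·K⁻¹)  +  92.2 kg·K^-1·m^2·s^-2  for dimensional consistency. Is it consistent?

No

Expand each in SI base units:
  (35.35 kg) × (723 m²/(K·s²)):  [kg] · [m²·s⁻²·K⁻¹] = kg·m²·s⁻²·K⁻¹
  285 s^-2·kg·m^2:  kg·m²·s⁻²
  (20.1 kg) × (89.074 J·kg⁻¹·K⁻¹):  [kg] · [m²·s⁻²·K⁻¹] = kg·m²·s⁻²·K⁻¹
  92.2 kg·K^-1·m^2·s^-2:  kg·m²·s⁻²·K⁻¹
The terms do not share a single dimension (kg·m²·s⁻² vs kg·m²·s⁻²·K⁻¹).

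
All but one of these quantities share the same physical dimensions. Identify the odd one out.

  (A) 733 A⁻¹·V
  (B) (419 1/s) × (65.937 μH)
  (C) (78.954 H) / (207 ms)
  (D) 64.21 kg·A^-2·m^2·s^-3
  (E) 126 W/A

(E)

Dimensions:
  (A) V·A⁻¹ = J·C⁻¹·A⁻¹ = kg·m²·s⁻³·A⁻²
  (B) [s⁻¹] · [kg·m²·s⁻²·A⁻²] = kg·m²·s⁻³·A⁻²
  (C) [kg·m²·s⁻²·A⁻²] / [s] = kg·m²·s⁻³·A⁻²
  (D) kg·m²·s⁻³·A⁻²
  (E) W·A⁻¹ = J·s⁻¹·A⁻¹ = kg·m²·s⁻³·A⁻¹
All reduce to kg·m²·s⁻³·A⁻² except (E), which is kg·m²·s⁻³·A⁻¹.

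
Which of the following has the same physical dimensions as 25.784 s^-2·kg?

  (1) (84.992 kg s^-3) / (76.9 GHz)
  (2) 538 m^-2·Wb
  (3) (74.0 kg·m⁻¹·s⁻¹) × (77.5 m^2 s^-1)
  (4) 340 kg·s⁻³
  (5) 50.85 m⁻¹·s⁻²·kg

(1)

Reference: kg·s⁻².
Each option:
  (1) [kg·s⁻³] / [s⁻¹] = kg·s⁻²  ← same
  (2) Wb·m⁻² = V·s·m⁻² = kg·s⁻²·A⁻¹
  (3) [kg·m⁻¹·s⁻¹] · [m²·s⁻¹] = kg·m·s⁻²
  (4) kg·s⁻³
  (5) kg·m⁻¹·s⁻²
Only (1) matches kg·s⁻².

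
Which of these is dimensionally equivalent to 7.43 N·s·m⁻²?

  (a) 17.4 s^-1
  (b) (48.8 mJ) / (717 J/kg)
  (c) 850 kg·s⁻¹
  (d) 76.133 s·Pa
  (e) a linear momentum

(d)

Reference: N·s·m⁻² = kg·m·s⁻²·s·m⁻² = kg·m⁻¹·s⁻¹.
Each option:
  (a) s⁻¹
  (b) [kg·m²·s⁻²] / [m²·s⁻²] = kg
  (c) kg·s⁻¹
  (d) Pa·s = N·m⁻²·s = kg·m⁻¹·s⁻¹  ← same
  (e) [linear momentum] = kg·m·s⁻¹
Only (d) matches kg·m⁻¹·s⁻¹.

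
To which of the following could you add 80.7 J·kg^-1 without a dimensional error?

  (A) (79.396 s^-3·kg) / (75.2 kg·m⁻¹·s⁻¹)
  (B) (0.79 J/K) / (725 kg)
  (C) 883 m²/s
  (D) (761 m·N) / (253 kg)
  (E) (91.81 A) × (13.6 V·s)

(D)

Reference: J·kg⁻¹ = N·m·kg⁻¹ = m²·s⁻².
Each option:
  (A) [kg·s⁻³] / [kg·m⁻¹·s⁻¹] = m·s⁻²
  (B) [kg·m²·s⁻²·K⁻¹] / [kg] = m²·s⁻²·K⁻¹
  (C) m²·s⁻¹
  (D) [kg·m²·s⁻²] / [kg] = m²·s⁻²  ← same
  (E) [A] · [kg·m²·s⁻²·A⁻¹] = kg·m²·s⁻²
Only (D) matches m²·s⁻².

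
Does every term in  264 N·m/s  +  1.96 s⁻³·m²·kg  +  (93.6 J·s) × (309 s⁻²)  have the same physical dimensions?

Dimensions:
  264 N·m/s:  N·m·s⁻¹ = kg·m·s⁻²·m·s⁻¹ = kg·m²·s⁻³
  1.96 s⁻³·m²·kg:  kg·m²·s⁻³
  (93.6 J·s) × (309 s⁻²):  [kg·m²·s⁻¹] · [s⁻²] = kg·m²·s⁻³
Every term reduces to kg·m²·s⁻³.

Yes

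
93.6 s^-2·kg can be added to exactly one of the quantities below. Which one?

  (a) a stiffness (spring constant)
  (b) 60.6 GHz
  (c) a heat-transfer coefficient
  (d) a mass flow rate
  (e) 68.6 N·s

Reference: kg·s⁻².
Each option:
  (a) [stiffness (spring constant)] = kg·s⁻²  ← same
  (b) Hz = s⁻¹
  (c) [heat-transfer coefficient] = kg·s⁻³·K⁻¹
  (d) [mass flow rate] = kg·s⁻¹
  (e) N·s = kg·m·s⁻²·s = kg·m·s⁻¹
Only (a) matches kg·s⁻².

(a)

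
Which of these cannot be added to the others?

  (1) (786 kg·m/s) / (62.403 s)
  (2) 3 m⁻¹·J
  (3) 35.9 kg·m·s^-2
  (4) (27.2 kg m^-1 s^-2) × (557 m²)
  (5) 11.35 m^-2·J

Dimensions:
  (1) [kg·m·s⁻¹] / [s] = kg·m·s⁻²
  (2) J·m⁻¹ = N·m·m⁻¹ = kg·m·s⁻²
  (3) kg·m·s⁻²
  (4) [kg·m⁻¹·s⁻²] · [m²] = kg·m·s⁻²
  (5) J·m⁻² = N·m·m⁻² = kg·s⁻²
All reduce to kg·m·s⁻² except (5), which is kg·s⁻².

(5)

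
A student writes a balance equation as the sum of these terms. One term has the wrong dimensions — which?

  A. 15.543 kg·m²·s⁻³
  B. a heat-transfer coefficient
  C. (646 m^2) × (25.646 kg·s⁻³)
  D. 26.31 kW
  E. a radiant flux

B.

Expand each in SI base units:
  A. kg·m²·s⁻³
  B. [heat-transfer coefficient] = kg·s⁻³·K⁻¹
  C. [m²] · [kg·s⁻³] = kg·m²·s⁻³
  D. W = J·s⁻¹ = kg·m²·s⁻³
  E. [radiant flux] = kg·m²·s⁻³
All reduce to kg·m²·s⁻³ except B., which is kg·s⁻³·K⁻¹.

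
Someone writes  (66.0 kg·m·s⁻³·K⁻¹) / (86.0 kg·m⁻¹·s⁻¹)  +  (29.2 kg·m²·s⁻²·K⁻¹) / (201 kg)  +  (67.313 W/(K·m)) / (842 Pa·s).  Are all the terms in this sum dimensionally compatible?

In SI base units:
  (66.0 kg·m·s⁻³·K⁻¹) / (86.0 kg·m⁻¹·s⁻¹):  [kg·m·s⁻³·K⁻¹] / [kg·m⁻¹·s⁻¹] = m²·s⁻²·K⁻¹
  (29.2 kg·m²·s⁻²·K⁻¹) / (201 kg):  [kg·m²·s⁻²·K⁻¹] / [kg] = m²·s⁻²·K⁻¹
  (67.313 W/(K·m)) / (842 Pa·s):  [kg·m·s⁻³·K⁻¹] / [kg·m⁻¹·s⁻¹] = m²·s⁻²·K⁻¹
Every term reduces to m²·s⁻²·K⁻¹.

Yes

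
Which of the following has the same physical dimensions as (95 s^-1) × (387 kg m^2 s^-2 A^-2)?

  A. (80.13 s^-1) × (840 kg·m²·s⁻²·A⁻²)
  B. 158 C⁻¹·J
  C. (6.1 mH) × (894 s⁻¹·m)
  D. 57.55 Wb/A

Reference: [s⁻¹] · [kg·m²·s⁻²·A⁻²] = kg·m²·s⁻³·A⁻².
Each option:
  A. [s⁻¹] · [kg·m²·s⁻²·A⁻²] = kg·m²·s⁻³·A⁻²  ← same
  B. J·C⁻¹ = N·m·(s·A)⁻¹ = kg·m²·s⁻³·A⁻¹
  C. [kg·m²·s⁻²·A⁻²] · [m·s⁻¹] = kg·m³·s⁻³·A⁻²
  D. Wb·A⁻¹ = V·s·A⁻¹ = kg·m²·s⁻²·A⁻²
Only A. matches kg·m²·s⁻³·A⁻².

A.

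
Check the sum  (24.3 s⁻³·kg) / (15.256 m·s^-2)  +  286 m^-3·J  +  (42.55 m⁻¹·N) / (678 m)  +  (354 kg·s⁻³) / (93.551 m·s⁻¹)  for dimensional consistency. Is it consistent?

No

Reduce each to base SI dimensions:
  (24.3 s⁻³·kg) / (15.256 m·s^-2):  [kg·s⁻³] / [m·s⁻²] = kg·m⁻¹·s⁻¹
  286 m^-3·J:  J·m⁻³ = N·m·m⁻³ = kg·m⁻¹·s⁻²
  (42.55 m⁻¹·N) / (678 m):  [kg·s⁻²] / [m] = kg·m⁻¹·s⁻²
  (354 kg·s⁻³) / (93.551 m·s⁻¹):  [kg·s⁻³] / [m·s⁻¹] = kg·m⁻¹·s⁻²
The terms do not share a single dimension (kg·m⁻¹·s⁻² vs kg·m⁻¹·s⁻¹).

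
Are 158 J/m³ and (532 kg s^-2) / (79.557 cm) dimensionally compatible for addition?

Expand each in SI base units:
  158 J/m³:  J·m⁻³ = N·m·m⁻³ = kg·m⁻¹·s⁻²
  (532 kg s^-2) / (79.557 cm):  [kg·s⁻²] / [m] = kg·m⁻¹·s⁻²
Both are kg·m⁻¹·s⁻², so they have the same dimensions and can be added.

Yes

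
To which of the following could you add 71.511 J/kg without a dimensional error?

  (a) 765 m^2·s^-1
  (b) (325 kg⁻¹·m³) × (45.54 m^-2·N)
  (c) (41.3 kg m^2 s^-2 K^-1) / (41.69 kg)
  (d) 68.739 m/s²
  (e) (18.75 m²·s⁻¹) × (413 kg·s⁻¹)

(b)

Reference: J·kg⁻¹ = N·m·kg⁻¹ = m²·s⁻².
Each option:
  (a) m²·s⁻¹
  (b) [kg⁻¹·m³] · [kg·m⁻¹·s⁻²] = m²·s⁻²  ← same
  (c) [kg·m²·s⁻²·K⁻¹] / [kg] = m²·s⁻²·K⁻¹
  (d) m·s⁻²
  (e) [m²·s⁻¹] · [kg·s⁻¹] = kg·m²·s⁻²
Only (b) matches m²·s⁻².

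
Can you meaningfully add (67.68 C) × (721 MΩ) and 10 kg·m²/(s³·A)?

Work out the base dimensions of each:
  (67.68 C) × (721 MΩ):  [s·A] · [kg·m²·s⁻³·A⁻²] = kg·m²·s⁻²·A⁻¹
  10 kg·m²/(s³·A):  kg·m²·s⁻³·A⁻¹
kg·m²·s⁻²·A⁻¹ ≠ kg·m²·s⁻³·A⁻¹, so they cannot be added.

No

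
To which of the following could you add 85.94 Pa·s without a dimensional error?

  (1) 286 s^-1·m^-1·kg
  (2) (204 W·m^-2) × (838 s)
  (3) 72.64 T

(1)

Reference: Pa·s = N·m⁻²·s = kg·m⁻¹·s⁻¹.
Each option:
  (1) kg·m⁻¹·s⁻¹  ← same
  (2) [kg·s⁻³] · [s] = kg·s⁻²
  (3) T = Wb·m⁻² = kg·s⁻²·A⁻¹
Only (1) matches kg·m⁻¹·s⁻¹.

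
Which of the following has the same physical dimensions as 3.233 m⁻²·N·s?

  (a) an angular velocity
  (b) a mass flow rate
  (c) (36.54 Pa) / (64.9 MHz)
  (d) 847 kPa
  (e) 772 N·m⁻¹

Reference: N·s·m⁻² = kg·m·s⁻²·s·m⁻² = kg·m⁻¹·s⁻¹.
Each option:
  (a) [angular velocity] = s⁻¹
  (b) [mass flow rate] = kg·s⁻¹
  (c) [kg·m⁻¹·s⁻²] / [s⁻¹] = kg·m⁻¹·s⁻¹  ← same
  (d) Pa = N·m⁻² = kg·m⁻¹·s⁻²
  (e) N·m⁻¹ = kg·m·s⁻²·m⁻¹ = kg·s⁻²
Only (c) matches kg·m⁻¹·s⁻¹.

(c)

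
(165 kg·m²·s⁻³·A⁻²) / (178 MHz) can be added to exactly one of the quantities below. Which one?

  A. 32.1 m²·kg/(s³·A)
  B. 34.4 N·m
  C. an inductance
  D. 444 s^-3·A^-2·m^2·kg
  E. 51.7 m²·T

C.

Reference: [kg·m²·s⁻³·A⁻²] / [s⁻¹] = kg·m²·s⁻²·A⁻².
Each option:
  A. kg·m²·s⁻³·A⁻¹
  B. N·m = kg·m·s⁻²·m = kg·m²·s⁻²
  C. [inductance] = kg·m²·s⁻²·A⁻²  ← same
  D. kg·m²·s⁻³·A⁻²
  E. T·m² = Wb·m⁻²·m² = kg·m²·s⁻²·A⁻¹
Only C. matches kg·m²·s⁻²·A⁻².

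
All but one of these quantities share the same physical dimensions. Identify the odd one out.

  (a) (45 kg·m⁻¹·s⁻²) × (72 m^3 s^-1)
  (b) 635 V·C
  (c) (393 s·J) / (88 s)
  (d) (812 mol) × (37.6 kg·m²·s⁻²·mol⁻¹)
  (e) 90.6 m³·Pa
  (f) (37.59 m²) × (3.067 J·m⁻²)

Dimensions:
  (a) [kg·m⁻¹·s⁻²] · [m³·s⁻¹] = kg·m²·s⁻³
  (b) C·V = s·A·J·C⁻¹ = kg·m²·s⁻²
  (c) [kg·m²·s⁻¹] / [s] = kg·m²·s⁻²
  (d) [mol] · [kg·m²·s⁻²·mol⁻¹] = kg·m²·s⁻²
  (e) Pa·m³ = N·m⁻²·m³ = kg·m²·s⁻²
  (f) [m²] · [kg·s⁻²] = kg·m²·s⁻²
All reduce to kg·m²·s⁻² except (a), which is kg·m²·s⁻³.

(a)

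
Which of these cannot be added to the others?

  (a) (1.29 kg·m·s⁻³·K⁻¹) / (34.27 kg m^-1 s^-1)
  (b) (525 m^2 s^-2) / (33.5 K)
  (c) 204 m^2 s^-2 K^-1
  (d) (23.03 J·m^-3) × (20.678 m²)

Expand each in SI base units:
  (a) [kg·m·s⁻³·K⁻¹] / [kg·m⁻¹·s⁻¹] = m²·s⁻²·K⁻¹
  (b) [m²·s⁻²] / [K] = m²·s⁻²·K⁻¹
  (c) m²·s⁻²·K⁻¹
  (d) [kg·m⁻¹·s⁻²] · [m²] = kg·m·s⁻²
All reduce to m²·s⁻²·K⁻¹ except (d), which is kg·m·s⁻².

(d)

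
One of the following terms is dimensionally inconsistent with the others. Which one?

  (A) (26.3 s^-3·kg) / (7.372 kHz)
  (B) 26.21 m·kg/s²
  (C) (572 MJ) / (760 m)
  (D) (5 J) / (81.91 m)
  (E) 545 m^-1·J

(A)

In SI base units:
  (A) [kg·s⁻³] / [s⁻¹] = kg·s⁻²
  (B) kg·m·s⁻²
  (C) [kg·m²·s⁻²] / [m] = kg·m·s⁻²
  (D) [kg·m²·s⁻²] / [m] = kg·m·s⁻²
  (E) J·m⁻¹ = N·m·m⁻¹ = kg·m·s⁻²
All reduce to kg·m·s⁻² except (A), which is kg·s⁻².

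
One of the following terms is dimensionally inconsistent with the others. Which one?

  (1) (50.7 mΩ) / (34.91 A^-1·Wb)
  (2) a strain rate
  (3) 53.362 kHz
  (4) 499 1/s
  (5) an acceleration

(5)

Dimensions:
  (1) [kg·m²·s⁻³·A⁻²] / [kg·m²·s⁻²·A⁻²] = s⁻¹
  (2) [strain rate] = s⁻¹
  (3) Hz = s⁻¹
  (4) s⁻¹
  (5) [acceleration] = m·s⁻²
All reduce to s⁻¹ except (5), which is m·s⁻².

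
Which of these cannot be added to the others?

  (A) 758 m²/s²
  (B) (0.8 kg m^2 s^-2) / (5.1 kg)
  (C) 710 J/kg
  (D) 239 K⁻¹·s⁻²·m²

(D)

Expand each in SI base units:
  (A) m²·s⁻²
  (B) [kg·m²·s⁻²] / [kg] = m²·s⁻²
  (C) J·kg⁻¹ = N·m·kg⁻¹ = m²·s⁻²
  (D) m²·s⁻²·K⁻¹
All reduce to m²·s⁻² except (D), which is m²·s⁻²·K⁻¹.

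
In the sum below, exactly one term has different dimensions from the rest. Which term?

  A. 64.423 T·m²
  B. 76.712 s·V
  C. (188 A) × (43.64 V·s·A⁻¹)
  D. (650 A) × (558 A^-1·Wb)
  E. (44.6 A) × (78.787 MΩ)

E.

Reduce each to base SI dimensions:
  A. T·m² = Wb·m⁻²·m² = kg·m²·s⁻²·A⁻¹
  B. V·s = J·C⁻¹·s = kg·m²·s⁻²·A⁻¹
  C. [A] · [kg·m²·s⁻²·A⁻²] = kg·m²·s⁻²·A⁻¹
  D. [A] · [kg·m²·s⁻²·A⁻²] = kg·m²·s⁻²·A⁻¹
  E. [A] · [kg·m²·s⁻³·A⁻²] = kg·m²·s⁻³·A⁻¹
All reduce to kg·m²·s⁻²·A⁻¹ except E., which is kg·m²·s⁻³·A⁻¹.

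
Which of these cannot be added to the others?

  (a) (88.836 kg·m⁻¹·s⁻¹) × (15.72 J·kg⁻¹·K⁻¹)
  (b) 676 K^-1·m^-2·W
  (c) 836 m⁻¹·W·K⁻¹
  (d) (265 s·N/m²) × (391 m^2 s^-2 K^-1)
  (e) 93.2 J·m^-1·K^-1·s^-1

Expand each in SI base units:
  (a) [kg·m⁻¹·s⁻¹] · [m²·s⁻²·K⁻¹] = kg·m·s⁻³·K⁻¹
  (b) W·m⁻²·K⁻¹ = J·s⁻¹·m⁻²·K⁻¹ = kg·s⁻³·K⁻¹
  (c) W·m⁻¹·K⁻¹ = J·s⁻¹·m⁻¹·K⁻¹ = kg·m·s⁻³·K⁻¹
  (d) [kg·m⁻¹·s⁻¹] · [m²·s⁻²·K⁻¹] = kg·m·s⁻³·K⁻¹
  (e) J·s⁻¹·m⁻¹·K⁻¹ = N·m·s⁻¹·m⁻¹·K⁻¹ = kg·m·s⁻³·K⁻¹
All reduce to kg·m·s⁻³·K⁻¹ except (b), which is kg·s⁻³·K⁻¹.

(b)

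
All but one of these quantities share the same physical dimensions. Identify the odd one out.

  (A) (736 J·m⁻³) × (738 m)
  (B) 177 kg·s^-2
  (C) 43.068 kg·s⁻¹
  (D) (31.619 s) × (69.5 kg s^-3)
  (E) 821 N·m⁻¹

Work out the base dimensions of each:
  (A) [kg·m⁻¹·s⁻²] · [m] = kg·s⁻²
  (B) kg·s⁻²
  (C) kg·s⁻¹
  (D) [s] · [kg·s⁻³] = kg·s⁻²
  (E) N·m⁻¹ = kg·m·s⁻²·m⁻¹ = kg·s⁻²
All reduce to kg·s⁻² except (C), which is kg·s⁻¹.

(C)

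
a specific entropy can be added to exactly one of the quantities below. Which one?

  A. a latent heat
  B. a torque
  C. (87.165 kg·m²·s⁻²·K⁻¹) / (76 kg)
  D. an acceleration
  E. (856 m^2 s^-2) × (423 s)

Reference: [specific entropy] = m²·s⁻²·K⁻¹.
Each option:
  A. [latent heat] = m²·s⁻²
  B. [torque] = kg·m²·s⁻²
  C. [kg·m²·s⁻²·K⁻¹] / [kg] = m²·s⁻²·K⁻¹  ← same
  D. [acceleration] = m·s⁻²
  E. [m²·s⁻²] · [s] = m²·s⁻¹
Only C. matches m²·s⁻²·K⁻¹.

C.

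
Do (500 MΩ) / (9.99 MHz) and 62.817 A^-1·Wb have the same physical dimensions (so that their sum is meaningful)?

Work out the base dimensions of each:
  (500 MΩ) / (9.99 MHz):  [kg·m²·s⁻³·A⁻²] / [s⁻¹] = kg·m²·s⁻²·A⁻²
  62.817 A^-1·Wb:  Wb·A⁻¹ = V·s·A⁻¹ = kg·m²·s⁻²·A⁻²
Both are kg·m²·s⁻²·A⁻², so they have the same dimensions and can be added.

Yes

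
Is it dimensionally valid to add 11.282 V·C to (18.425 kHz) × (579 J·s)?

Dimensions:
  11.282 V·C:  C·V = s·A·J·C⁻¹ = kg·m²·s⁻²
  (18.425 kHz) × (579 J·s):  [s⁻¹] · [kg·m²·s⁻¹] = kg·m²·s⁻²
Both are kg·m²·s⁻², so they have the same dimensions and can be added.

Yes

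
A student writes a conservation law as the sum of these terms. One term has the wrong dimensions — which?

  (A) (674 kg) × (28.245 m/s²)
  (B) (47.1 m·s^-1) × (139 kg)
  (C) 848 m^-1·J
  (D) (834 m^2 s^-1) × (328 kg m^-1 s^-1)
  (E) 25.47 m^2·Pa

Work out the base dimensions of each:
  (A) [kg] · [m·s⁻²] = kg·m·s⁻²
  (B) [m·s⁻¹] · [kg] = kg·m·s⁻¹
  (C) J·m⁻¹ = N·m·m⁻¹ = kg·m·s⁻²
  (D) [m²·s⁻¹] · [kg·m⁻¹·s⁻¹] = kg·m·s⁻²
  (E) Pa·m² = N·m⁻²·m² = kg·m·s⁻²
All reduce to kg·m·s⁻² except (B), which is kg·m·s⁻¹.

(B)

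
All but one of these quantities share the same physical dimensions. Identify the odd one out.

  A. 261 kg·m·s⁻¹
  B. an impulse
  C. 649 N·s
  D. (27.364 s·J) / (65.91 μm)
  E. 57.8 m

E.

Reduce each to base SI dimensions:
  A. kg·m·s⁻¹
  B. [impulse] = kg·m·s⁻¹
  C. N·s = kg·m·s⁻²·s = kg·m·s⁻¹
  D. [kg·m²·s⁻¹] / [m] = kg·m·s⁻¹
  E. m
All reduce to kg·m·s⁻¹ except E., which is m.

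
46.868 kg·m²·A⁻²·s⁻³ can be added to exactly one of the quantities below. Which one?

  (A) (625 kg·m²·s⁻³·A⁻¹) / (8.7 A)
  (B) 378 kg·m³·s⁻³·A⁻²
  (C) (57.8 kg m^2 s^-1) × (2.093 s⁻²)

(A)

Reference: kg·m²·s⁻³·A⁻².
Each option:
  (A) [kg·m²·s⁻³·A⁻¹] / [A] = kg·m²·s⁻³·A⁻²  ← same
  (B) kg·m³·s⁻³·A⁻²
  (C) [kg·m²·s⁻¹] · [s⁻²] = kg·m²·s⁻³
Only (A) matches kg·m²·s⁻³·A⁻².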